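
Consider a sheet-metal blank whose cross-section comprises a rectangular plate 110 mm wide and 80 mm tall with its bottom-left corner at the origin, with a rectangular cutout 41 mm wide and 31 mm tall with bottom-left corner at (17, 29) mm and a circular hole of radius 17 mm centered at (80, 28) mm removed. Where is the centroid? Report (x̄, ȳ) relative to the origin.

plate: A = 110 × 80 = 8800.00, centroid at (55.00, 40.00).
hole 1: A = −(41 × 31) = -1271.00, centroid at (37.50, 44.50).
hole 2: A = −π·17² = -907.92, centroid at (80.00, 28.00).
ΣA = 6621.08 mm², ΣAx̄ = 363703.88 mm³, ΣAȳ = 270018.73 mm³.
x̄ = 363703.88/6621.08 = 54.93 mm; ȳ = 270018.73/6621.08 = 40.78 mm.

x̄ = 54.93 mm, ȳ = 40.78 mm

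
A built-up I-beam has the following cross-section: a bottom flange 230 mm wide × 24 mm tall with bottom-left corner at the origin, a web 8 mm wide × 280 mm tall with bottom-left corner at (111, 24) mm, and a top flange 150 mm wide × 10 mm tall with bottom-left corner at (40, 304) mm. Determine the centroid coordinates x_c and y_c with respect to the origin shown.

x_c = 115.00 mm, y_c = 96.88 mm

bottom flange: A = 230 × 24 = 5520.00, centroid at (115.00, 12.00).
web: A = 8 × 280 = 2240.00, centroid at (115.00, 164.00).
top flange: A = 150 × 10 = 1500.00, centroid at (115.00, 309.00).
ΣA = 9260.00 mm², ΣAx_c = 1064900.00 mm³, ΣAy_c = 897100.00 mm³.
x_c = 1064900.00/9260.00 = 115.00 mm; y_c = 897100.00/9260.00 = 96.88 mm.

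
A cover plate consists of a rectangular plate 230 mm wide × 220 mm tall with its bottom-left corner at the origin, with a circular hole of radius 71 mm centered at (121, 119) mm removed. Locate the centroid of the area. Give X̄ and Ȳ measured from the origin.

X̄ = 112.27 mm, Ȳ = 105.90 mm

plate: A = 230 × 220 = 50600.00, centroid at (115.00, 110.00).
hole: A = −π·71² = -15836.77, centroid at (121.00, 119.00).
ΣA = 34763.23 mm², ΣAX̄ = 3902751.00 mm³, ΣAȲ = 3681424.54 mm³.
X̄ = 3902751.00/34763.23 = 112.27 mm; Ȳ = 3681424.54/34763.23 = 105.90 mm.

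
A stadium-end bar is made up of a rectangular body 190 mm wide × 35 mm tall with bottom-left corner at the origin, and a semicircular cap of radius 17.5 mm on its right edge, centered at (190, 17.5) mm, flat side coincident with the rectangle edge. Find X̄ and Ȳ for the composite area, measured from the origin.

rectangular body: A = 190 × 35 = 6650.00, centroid at (95.00, 17.50).
semicircular end: A = ½π·17.5² = 481.06, centroid at (197.43, 17.50).
ΣA = 7131.06 mm²
ΣAX̄ = (6650.00)(95.00) + (481.06)(197.43) = 726723.63 mm³
ΣAȲ = (6650.00)(17.50) + (481.06)(17.50) = 124793.49 mm³
X̄ = 726723.63 / 7131.06 = 101.91 mm
Ȳ = 124793.49 / 7131.06 = 17.50 mm

X̄ = 101.91 mm, Ȳ = 17.50 mm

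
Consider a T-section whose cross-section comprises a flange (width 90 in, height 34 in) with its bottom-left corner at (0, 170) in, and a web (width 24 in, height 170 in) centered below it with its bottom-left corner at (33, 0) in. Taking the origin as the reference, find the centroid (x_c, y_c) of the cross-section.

Part | A | x̄ᵢ | ȳᵢ | A·x̄ᵢ | A·ȳᵢ
web | 4080.00 | 45.00 | 85.00 | 183600.00 | 346800.00
flange | 3060.00 | 45.00 | 187.00 | 137700.00 | 572220.00
Σ | 7140.00 |  |  | 321300.00 | 919020.00
x_c = 321300.00 / 7140.00 = 45.00 in
y_c = 919020.00 / 7140.00 = 128.71 in

x_c = 45.00 in, y_c = 128.71 in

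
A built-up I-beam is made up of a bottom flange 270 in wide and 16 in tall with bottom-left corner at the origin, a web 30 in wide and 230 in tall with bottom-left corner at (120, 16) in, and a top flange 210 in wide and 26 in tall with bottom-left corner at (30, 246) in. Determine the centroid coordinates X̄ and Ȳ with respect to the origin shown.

X̄ = 135.00 in, Ȳ = 141.04 in

bottom flange: A = 270 × 16 = 4320.00, centroid at (135.00, 8.00).
web: A = 30 × 230 = 6900.00, centroid at (135.00, 131.00).
top flange: A = 210 × 26 = 5460.00, centroid at (135.00, 259.00).
ΣA = 16680.00 in²
ΣAX̄ = (4320.00)(135.00) + (6900.00)(135.00) + (5460.00)(135.00) = 2251800.00 in³
ΣAȲ = (4320.00)(8.00) + (6900.00)(131.00) + (5460.00)(259.00) = 2352600.00 in³
X̄ = 2251800.00 / 16680.00 = 135.00 in
Ȳ = 2352600.00 / 16680.00 = 141.04 in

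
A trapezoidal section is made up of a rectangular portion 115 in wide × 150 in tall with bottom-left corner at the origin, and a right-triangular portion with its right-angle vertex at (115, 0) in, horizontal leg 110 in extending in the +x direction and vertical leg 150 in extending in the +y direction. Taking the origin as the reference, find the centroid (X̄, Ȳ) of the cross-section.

rectangular portion: A = 115 × 150 = 17250.00, centroid at (57.50, 75.00).
triangular portion: A = ½·110·150 = 8250.00, centroid at (151.67, 50.00).
ΣA = 25500.00 in², ΣAX̄ = 2243125.00 in³, ΣAȲ = 1706250.00 in³.
X̄ = 2243125.00/25500.00 = 87.97 in; Ȳ = 1706250.00/25500.00 = 66.91 in.

X̄ = 87.97 in, Ȳ = 66.91 in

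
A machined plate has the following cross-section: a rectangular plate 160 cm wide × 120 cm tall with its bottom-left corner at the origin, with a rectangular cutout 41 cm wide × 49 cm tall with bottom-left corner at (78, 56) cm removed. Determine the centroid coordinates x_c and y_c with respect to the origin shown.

x_c = 77.84 cm, y_c = 57.60 cm

plate: A = 160 × 120 = 19200.00, centroid at (80.00, 60.00).
hole: A = −(41 × 49) = -2009.00, centroid at (98.50, 80.50).
ΣA = 17191.00 cm², ΣAx_c = 1338113.50 cm³, ΣAy_c = 990275.50 cm³.
x_c = 1338113.50/17191.00 = 77.84 cm; y_c = 990275.50/17191.00 = 57.60 cm.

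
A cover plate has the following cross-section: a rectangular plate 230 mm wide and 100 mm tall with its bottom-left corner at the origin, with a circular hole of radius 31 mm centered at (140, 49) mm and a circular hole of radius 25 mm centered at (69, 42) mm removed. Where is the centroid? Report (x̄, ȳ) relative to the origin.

x̄ = 115.82 mm, ȳ = 51.04 mm

plate: A = 230 × 100 = 23000.00, centroid at (115.00, 50.00).
hole 1: A = −π·31² = -3019.07, centroid at (140.00, 49.00).
hole 2: A = −π·25² = -1963.50, centroid at (69.00, 42.00).
ΣA = 18017.43 mm², ΣAx̄ = 2086848.94 mm³, ΣAȳ = 919598.74 mm³.
x̄ = 2086848.94/18017.43 = 115.82 mm; ȳ = 919598.74/18017.43 = 51.04 mm.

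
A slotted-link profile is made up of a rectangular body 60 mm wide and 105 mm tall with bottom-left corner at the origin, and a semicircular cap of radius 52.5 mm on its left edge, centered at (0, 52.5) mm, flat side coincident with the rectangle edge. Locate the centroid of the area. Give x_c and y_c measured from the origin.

x_c = 8.71 mm, y_c = 52.50 mm

rectangular body: A = 60 × 105 = 6300.00, centroid at (30.00, 52.50).
semicircular end: A = ½π·52.5² = 4329.51, centroid at (-22.28, 52.50).
ΣA = 10629.51 mm²
ΣAx_c = (6300.00)(30.00) + (4329.51)(-22.28) = 92531.25 mm³
ΣAy_c = (6300.00)(52.50) + (4329.51)(52.50) = 558049.14 mm³
x_c = 92531.25 / 10629.51 = 8.71 mm
y_c = 558049.14 / 10629.51 = 52.50 mm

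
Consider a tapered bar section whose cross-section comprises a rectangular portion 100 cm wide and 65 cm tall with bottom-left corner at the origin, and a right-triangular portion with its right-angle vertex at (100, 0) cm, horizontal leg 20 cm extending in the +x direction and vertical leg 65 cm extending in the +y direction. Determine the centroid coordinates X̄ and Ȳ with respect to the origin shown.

X̄ = 55.15 cm, Ȳ = 31.52 cm

rectangular portion: A = 100 × 65 = 6500.00, centroid at (50.00, 32.50).
triangular portion: A = ½·20·65 = 650.00, centroid at (106.67, 21.67).
ΣA = 7150.00 cm²
ΣAX̄ = (6500.00)(50.00) + (650.00)(106.67) = 394333.33 cm³
ΣAȲ = (6500.00)(32.50) + (650.00)(21.67) = 225333.33 cm³
X̄ = 394333.33 / 7150.00 = 55.15 cm
Ȳ = 225333.33 / 7150.00 = 31.52 cm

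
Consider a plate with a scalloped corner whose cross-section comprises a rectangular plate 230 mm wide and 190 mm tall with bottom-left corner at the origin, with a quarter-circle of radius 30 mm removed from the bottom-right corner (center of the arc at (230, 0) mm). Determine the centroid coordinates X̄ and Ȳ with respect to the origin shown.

X̄ = 113.32 mm, Ȳ = 96.35 mm

plate: A = 230 × 190 = 43700.00, centroid at (115.00, 95.00).
removed quarter-circle: A = −¼π·30² = -706.86, centroid at (217.27, 12.73).
ΣA = 42993.14 mm²
ΣAX̄ = (43700.00)(115.00) + (-706.86)(217.27) = 4871922.58 mm³
ΣAȲ = (43700.00)(95.00) + (-706.86)(12.73) = 4142500.00 mm³
X̄ = 4871922.58 / 42993.14 = 113.32 mm
Ȳ = 4142500.00 / 42993.14 = 96.35 mm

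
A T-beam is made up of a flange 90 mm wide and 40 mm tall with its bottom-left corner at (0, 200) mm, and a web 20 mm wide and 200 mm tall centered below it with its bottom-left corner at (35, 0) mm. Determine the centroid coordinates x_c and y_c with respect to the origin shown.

web: A = 20 × 200 = 4000.00, centroid at (45.00, 100.00).
flange: A = 90 × 40 = 3600.00, centroid at (45.00, 220.00).
ΣA = 7600.00 mm², ΣAx_c = 342000.00 mm³, ΣAy_c = 1192000.00 mm³.
x_c = 342000.00/7600.00 = 45.00 mm; y_c = 1192000.00/7600.00 = 156.84 mm.

x_c = 45.00 mm, y_c = 156.84 mm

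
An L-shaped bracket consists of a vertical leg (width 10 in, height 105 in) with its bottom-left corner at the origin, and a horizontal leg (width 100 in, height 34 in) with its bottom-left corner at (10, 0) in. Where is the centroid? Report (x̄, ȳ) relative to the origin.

x̄ = 47.02 in, ȳ = 25.38 in

vertical leg: A = 10 × 105 = 1050.00, centroid at (5.00, 52.50).
horizontal leg: A = 100 × 34 = 3400.00, centroid at (60.00, 17.00).
ΣA = 4450.00 in²
ΣAx̄ = (1050.00)(5.00) + (3400.00)(60.00) = 209250.00 in³
ΣAȳ = (1050.00)(52.50) + (3400.00)(17.00) = 112925.00 in³
x̄ = 209250.00 / 4450.00 = 47.02 in
ȳ = 112925.00 / 4450.00 = 25.38 in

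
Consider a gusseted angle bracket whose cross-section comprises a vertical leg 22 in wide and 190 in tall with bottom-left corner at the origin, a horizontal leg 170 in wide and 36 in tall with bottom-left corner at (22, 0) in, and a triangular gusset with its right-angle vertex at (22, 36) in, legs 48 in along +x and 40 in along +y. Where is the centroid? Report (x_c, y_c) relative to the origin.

x_c = 65.48 in, y_c = 49.26 in

Part | A | x̄ᵢ | ȳᵢ | A·x̄ᵢ | A·ȳᵢ
vertical leg | 4180.00 | 11.00 | 95.00 | 45980.00 | 397100.00
horizontal leg | 6120.00 | 107.00 | 18.00 | 654840.00 | 110160.00
gusset | 960.00 | 38.00 | 49.33 | 36480.00 | 47360.00
Σ | 11260.00 |  |  | 737300.00 | 554620.00
x_c = 737300.00 / 11260.00 = 65.48 in
y_c = 554620.00 / 11260.00 = 49.26 in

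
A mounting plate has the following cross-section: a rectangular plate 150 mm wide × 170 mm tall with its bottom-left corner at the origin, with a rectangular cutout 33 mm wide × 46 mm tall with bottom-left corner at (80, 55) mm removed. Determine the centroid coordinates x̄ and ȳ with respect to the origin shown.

x̄ = 73.64 mm, ȳ = 85.44 mm

Part | A | x̄ᵢ | ȳᵢ | A·x̄ᵢ | A·ȳᵢ
plate | 25500.00 | 75.00 | 85.00 | 1912500.00 | 2167500.00
hole | -1518.00 | 96.50 | 78.00 | -146487.00 | -118404.00
Σ | 23982.00 |  |  | 1766013.00 | 2049096.00
x̄ = 1766013.00 / 23982.00 = 73.64 mm
ȳ = 2049096.00 / 23982.00 = 85.44 mm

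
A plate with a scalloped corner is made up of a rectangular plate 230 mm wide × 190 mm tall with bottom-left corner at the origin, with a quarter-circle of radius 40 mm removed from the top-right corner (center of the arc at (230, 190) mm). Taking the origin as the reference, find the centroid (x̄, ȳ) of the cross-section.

x̄ = 112.10 mm, ȳ = 92.69 mm

Part | A | x̄ᵢ | ȳᵢ | A·x̄ᵢ | A·ȳᵢ
plate | 43700.00 | 115.00 | 95.00 | 5025500.00 | 4151500.00
removed quarter-circle | -1256.64 | 213.02 | 173.02 | -267693.19 | -217427.71
Σ | 42443.36 |  |  | 4757806.81 | 3934072.29
x̄ = 4757806.81 / 42443.36 = 112.10 mm
ȳ = 3934072.29 / 42443.36 = 92.69 mm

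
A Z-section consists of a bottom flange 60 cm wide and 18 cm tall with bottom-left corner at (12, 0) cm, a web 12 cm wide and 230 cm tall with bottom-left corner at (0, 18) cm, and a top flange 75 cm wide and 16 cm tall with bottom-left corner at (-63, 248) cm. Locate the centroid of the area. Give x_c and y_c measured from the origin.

bottom flange: A = 60 × 18 = 1080.00, centroid at (42.00, 9.00).
web: A = 12 × 230 = 2760.00, centroid at (6.00, 133.00).
top flange: A = 75 × 16 = 1200.00, centroid at (-25.50, 256.00).
ΣA = 5040.00 cm²
ΣAx_c = (1080.00)(42.00) + (2760.00)(6.00) + (1200.00)(-25.50) = 31320.00 cm³
ΣAy_c = (1080.00)(9.00) + (2760.00)(133.00) + (1200.00)(256.00) = 684000.00 cm³
x_c = 31320.00 / 5040.00 = 6.21 cm
y_c = 684000.00 / 5040.00 = 135.71 cm

x_c = 6.21 cm, y_c = 135.71 cm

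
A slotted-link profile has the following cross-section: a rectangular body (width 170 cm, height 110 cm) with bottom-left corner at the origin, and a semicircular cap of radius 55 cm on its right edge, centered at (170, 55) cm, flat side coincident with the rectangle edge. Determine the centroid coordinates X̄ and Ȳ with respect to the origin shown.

X̄ = 106.95 cm, Ȳ = 55.00 cm

rectangular body: A = 170 × 110 = 18700.00, centroid at (85.00, 55.00).
semicircular end: A = ½π·55² = 4751.66, centroid at (193.34, 55.00).
ΣA = 23451.66 cm²
ΣAX̄ = (18700.00)(85.00) + (4751.66)(193.34) = 2508198.68 cm³
ΣAȲ = (18700.00)(55.00) + (4751.66)(55.00) = 1289841.24 cm³
X̄ = 2508198.68 / 23451.66 = 106.95 cm
Ȳ = 1289841.24 / 23451.66 = 55.00 cm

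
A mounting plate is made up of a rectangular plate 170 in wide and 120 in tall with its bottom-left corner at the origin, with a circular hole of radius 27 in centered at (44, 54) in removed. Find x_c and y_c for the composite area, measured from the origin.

plate: A = 170 × 120 = 20400.00, centroid at (85.00, 60.00).
hole: A = −π·27² = -2290.22, centroid at (44.00, 54.00).
ΣA = 18109.78 in², ΣAx_c = 1633230.27 in³, ΣAy_c = 1100328.06 in³.
x_c = 1633230.27/18109.78 = 90.18 in; y_c = 1100328.06/18109.78 = 60.76 in.

x_c = 90.18 in, y_c = 60.76 in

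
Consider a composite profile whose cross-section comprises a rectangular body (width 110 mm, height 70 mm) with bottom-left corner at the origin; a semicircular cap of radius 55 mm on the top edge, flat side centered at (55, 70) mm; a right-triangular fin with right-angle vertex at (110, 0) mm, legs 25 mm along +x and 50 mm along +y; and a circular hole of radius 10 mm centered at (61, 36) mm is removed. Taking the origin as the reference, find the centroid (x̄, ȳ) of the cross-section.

x̄ = 57.95 mm, ȳ = 55.80 mm

rectangular body: A = 110 × 70 = 7700.00, centroid at (55.00, 35.00).
semicircular top: A = ½π·55² = 4751.66, centroid at (55.00, 93.34).
triangular fin: A = ½·25·50 = 625.00, centroid at (118.33, 16.67).
hole: A = −π·10² = -314.16, centroid at (61.00, 36.00).
ΣA = 12762.50 mm², ΣAx̄ = 739635.86 mm³, ΣAȳ = 712139.72 mm³.
x̄ = 739635.86/12762.50 = 57.95 mm; ȳ = 712139.72/12762.50 = 55.80 mm.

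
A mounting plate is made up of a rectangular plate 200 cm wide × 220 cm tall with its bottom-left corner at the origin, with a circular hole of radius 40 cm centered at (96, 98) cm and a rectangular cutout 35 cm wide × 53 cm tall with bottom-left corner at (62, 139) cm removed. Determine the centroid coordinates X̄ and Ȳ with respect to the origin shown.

X̄ = 101.57 cm, Ȳ = 108.85 cm

plate: A = 200 × 220 = 44000.00, centroid at (100.00, 110.00).
hole 1: A = −π·40² = -5026.55, centroid at (96.00, 98.00).
hole 2: A = −(35 × 53) = -1855.00, centroid at (79.50, 165.50).
ΣA = 37118.45 cm²
ΣAX̄ = (44000.00)(100.00) + (-5026.55)(96.00) + (-1855.00)(79.50) = 3769978.87 cm³
ΣAȲ = (44000.00)(110.00) + (-5026.55)(98.00) + (-1855.00)(165.50) = 4040395.77 cm³
X̄ = 3769978.87 / 37118.45 = 101.57 cm
Ȳ = 4040395.77 / 37118.45 = 108.85 cm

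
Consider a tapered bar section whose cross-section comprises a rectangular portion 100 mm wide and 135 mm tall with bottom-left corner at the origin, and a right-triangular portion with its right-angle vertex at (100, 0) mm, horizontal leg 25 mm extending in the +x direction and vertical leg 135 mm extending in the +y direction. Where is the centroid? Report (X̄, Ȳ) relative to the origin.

X̄ = 56.48 mm, Ȳ = 65.00 mm

rectangular portion: A = 100 × 135 = 13500.00, centroid at (50.00, 67.50).
triangular portion: A = ½·25·135 = 1687.50, centroid at (108.33, 45.00).
ΣA = 15187.50 mm²
ΣAX̄ = (13500.00)(50.00) + (1687.50)(108.33) = 857812.50 mm³
ΣAȲ = (13500.00)(67.50) + (1687.50)(45.00) = 987187.50 mm³
X̄ = 857812.50 / 15187.50 = 56.48 mm
Ȳ = 987187.50 / 15187.50 = 65.00 mm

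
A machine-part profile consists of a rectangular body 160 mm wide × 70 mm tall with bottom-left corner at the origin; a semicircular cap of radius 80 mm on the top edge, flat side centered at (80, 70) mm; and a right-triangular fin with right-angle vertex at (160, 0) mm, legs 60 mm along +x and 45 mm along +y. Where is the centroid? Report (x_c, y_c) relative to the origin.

x_c = 85.97 mm, y_c = 64.47 mm

Part | A | x̄ᵢ | ȳᵢ | A·x̄ᵢ | A·ȳᵢ
rectangular body | 11200.00 | 80.00 | 35.00 | 896000.00 | 392000.00
semicircular top | 10053.10 | 80.00 | 103.95 | 804247.72 | 1045050.09
triangular fin | 1350.00 | 180.00 | 15.00 | 243000.00 | 20250.00
Σ | 22603.10 |  |  | 1943247.72 | 1457300.09
x_c = 1943247.72 / 22603.10 = 85.97 mm
y_c = 1457300.09 / 22603.10 = 64.47 mm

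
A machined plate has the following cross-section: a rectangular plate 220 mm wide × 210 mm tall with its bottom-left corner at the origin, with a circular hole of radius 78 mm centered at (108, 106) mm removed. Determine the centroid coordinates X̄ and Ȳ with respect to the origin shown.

Part | A | x̄ᵢ | ȳᵢ | A·x̄ᵢ | A·ȳᵢ
plate | 46200.00 | 110.00 | 105.00 | 5082000.00 | 4851000.00
hole | -19113.45 | 108.00 | 106.00 | -2064252.57 | -2026025.67
Σ | 27086.55 |  |  | 3017747.43 | 2824974.33
X̄ = 3017747.43 / 27086.55 = 111.41 mm
Ȳ = 2824974.33 / 27086.55 = 104.29 mm

X̄ = 111.41 mm, Ȳ = 104.29 mm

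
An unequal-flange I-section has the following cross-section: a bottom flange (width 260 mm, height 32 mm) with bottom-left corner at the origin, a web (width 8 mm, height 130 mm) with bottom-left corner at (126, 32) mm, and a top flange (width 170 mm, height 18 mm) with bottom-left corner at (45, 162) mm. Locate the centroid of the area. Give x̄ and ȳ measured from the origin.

bottom flange: A = 260 × 32 = 8320.00, centroid at (130.00, 16.00).
web: A = 8 × 130 = 1040.00, centroid at (130.00, 97.00).
top flange: A = 170 × 18 = 3060.00, centroid at (130.00, 171.00).
ΣA = 12420.00 mm², ΣAx̄ = 1614600.00 mm³, ΣAȳ = 757260.00 mm³.
x̄ = 1614600.00/12420.00 = 130.00 mm; ȳ = 757260.00/12420.00 = 60.97 mm.

x̄ = 130.00 mm, ȳ = 60.97 mm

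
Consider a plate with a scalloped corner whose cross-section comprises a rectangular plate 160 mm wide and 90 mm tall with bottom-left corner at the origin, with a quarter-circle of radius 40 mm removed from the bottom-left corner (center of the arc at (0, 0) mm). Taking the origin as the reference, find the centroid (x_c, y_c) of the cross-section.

x_c = 86.03 mm, y_c = 47.68 mm

plate: A = 160 × 90 = 14400.00, centroid at (80.00, 45.00).
removed quarter-circle: A = −¼π·40² = -1256.64, centroid at (16.98, 16.98).
ΣA = 13143.36 mm², ΣAx_c = 1130666.67 mm³, ΣAy_c = 626666.67 mm³.
x_c = 1130666.67/13143.36 = 86.03 mm; y_c = 626666.67/13143.36 = 47.68 mm.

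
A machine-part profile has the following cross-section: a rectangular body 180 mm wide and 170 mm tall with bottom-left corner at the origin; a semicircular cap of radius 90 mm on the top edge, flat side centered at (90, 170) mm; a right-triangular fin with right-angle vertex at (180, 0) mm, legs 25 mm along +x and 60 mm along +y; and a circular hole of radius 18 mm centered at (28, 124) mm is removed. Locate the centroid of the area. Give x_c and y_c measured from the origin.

Part | A | x̄ᵢ | ȳᵢ | A·x̄ᵢ | A·ȳᵢ
rectangular body | 30600.00 | 90.00 | 85.00 | 2754000.00 | 2601000.00
semicircular top | 12723.45 | 90.00 | 208.20 | 1145110.52 | 2648986.54
triangular fin | 750.00 | 188.33 | 20.00 | 141250.00 | 15000.00
hole | -1017.88 | 28.00 | 124.00 | -28500.53 | -126216.63
Σ | 43055.57 |  |  | 4011859.99 | 5138769.92
x_c = 4011859.99 / 43055.57 = 93.18 mm
y_c = 5138769.92 / 43055.57 = 119.35 mm

x_c = 93.18 mm, y_c = 119.35 mm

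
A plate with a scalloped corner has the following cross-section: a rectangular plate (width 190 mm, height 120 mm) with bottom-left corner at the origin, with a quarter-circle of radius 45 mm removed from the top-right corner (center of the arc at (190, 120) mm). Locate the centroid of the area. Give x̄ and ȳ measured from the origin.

Part | A | x̄ᵢ | ȳᵢ | A·x̄ᵢ | A·ȳᵢ
plate | 22800.00 | 95.00 | 60.00 | 2166000.00 | 1368000.00
removed quarter-circle | -1590.43 | 170.90 | 100.90 | -271806.94 | -160476.75
Σ | 21209.57 |  |  | 1894193.06 | 1207523.25
x̄ = 1894193.06 / 21209.57 = 89.31 mm
ȳ = 1207523.25 / 21209.57 = 56.93 mm

x̄ = 89.31 mm, ȳ = 56.93 mm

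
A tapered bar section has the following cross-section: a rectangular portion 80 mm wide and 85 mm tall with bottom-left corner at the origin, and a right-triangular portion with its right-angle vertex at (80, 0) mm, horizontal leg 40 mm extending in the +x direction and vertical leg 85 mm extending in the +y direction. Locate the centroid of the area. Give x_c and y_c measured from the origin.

x_c = 50.67 mm, y_c = 39.67 mm

rectangular portion: A = 80 × 85 = 6800.00, centroid at (40.00, 42.50).
triangular portion: A = ½·40·85 = 1700.00, centroid at (93.33, 28.33).
ΣA = 8500.00 mm²
ΣAx_c = (6800.00)(40.00) + (1700.00)(93.33) = 430666.67 mm³
ΣAy_c = (6800.00)(42.50) + (1700.00)(28.33) = 337166.67 mm³
x_c = 430666.67 / 8500.00 = 50.67 mm
y_c = 337166.67 / 8500.00 = 39.67 mm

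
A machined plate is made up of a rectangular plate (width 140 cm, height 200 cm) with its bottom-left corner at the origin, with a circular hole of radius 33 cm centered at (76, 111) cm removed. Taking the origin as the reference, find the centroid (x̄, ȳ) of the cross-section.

plate: A = 140 × 200 = 28000.00, centroid at (70.00, 100.00).
hole: A = −π·33² = -3421.19, centroid at (76.00, 111.00).
ΣA = 24578.81 cm², ΣAx̄ = 1699989.23 cm³, ΣAȳ = 2420247.42 cm³.
x̄ = 1699989.23/24578.81 = 69.16 cm; ȳ = 2420247.42/24578.81 = 98.47 cm.

x̄ = 69.16 cm, ȳ = 98.47 cm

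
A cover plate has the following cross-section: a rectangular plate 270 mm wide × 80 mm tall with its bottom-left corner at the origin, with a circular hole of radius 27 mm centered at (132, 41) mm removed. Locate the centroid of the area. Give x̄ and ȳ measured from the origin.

x̄ = 135.36 mm, ȳ = 39.88 mm

Part | A | x̄ᵢ | ȳᵢ | A·x̄ᵢ | A·ȳᵢ
plate | 21600.00 | 135.00 | 40.00 | 2916000.00 | 864000.00
hole | -2290.22 | 132.00 | 41.00 | -302309.18 | -93899.06
Σ | 19309.78 |  |  | 2613690.82 | 770100.94
x̄ = 2613690.82 / 19309.78 = 135.36 mm
ȳ = 770100.94 / 19309.78 = 39.88 mm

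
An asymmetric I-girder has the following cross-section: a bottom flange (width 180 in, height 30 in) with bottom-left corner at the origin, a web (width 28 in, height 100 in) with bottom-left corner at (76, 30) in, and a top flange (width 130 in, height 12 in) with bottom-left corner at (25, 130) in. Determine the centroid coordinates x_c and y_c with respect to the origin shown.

x_c = 90.00 in, y_c = 52.99 in

bottom flange: A = 180 × 30 = 5400.00, centroid at (90.00, 15.00).
web: A = 28 × 100 = 2800.00, centroid at (90.00, 80.00).
top flange: A = 130 × 12 = 1560.00, centroid at (90.00, 136.00).
ΣA = 9760.00 in², ΣAx_c = 878400.00 in³, ΣAy_c = 517160.00 in³.
x_c = 878400.00/9760.00 = 90.00 in; y_c = 517160.00/9760.00 = 52.99 in.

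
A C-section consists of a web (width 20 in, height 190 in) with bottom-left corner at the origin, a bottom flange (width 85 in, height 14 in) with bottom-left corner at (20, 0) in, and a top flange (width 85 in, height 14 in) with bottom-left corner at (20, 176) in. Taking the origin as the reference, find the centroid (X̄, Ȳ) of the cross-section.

web: A = 20 × 190 = 3800.00, centroid at (10.00, 95.00).
bottom flange: A = 85 × 14 = 1190.00, centroid at (62.50, 7.00).
top flange: A = 85 × 14 = 1190.00, centroid at (62.50, 183.00).
ΣA = 6180.00 in²
ΣAX̄ = (3800.00)(10.00) + (1190.00)(62.50) + (1190.00)(62.50) = 186750.00 in³
ΣAȲ = (3800.00)(95.00) + (1190.00)(7.00) + (1190.00)(183.00) = 587100.00 in³
X̄ = 186750.00 / 6180.00 = 30.22 in
Ȳ = 587100.00 / 6180.00 = 95.00 in

X̄ = 30.22 in, Ȳ = 95.00 in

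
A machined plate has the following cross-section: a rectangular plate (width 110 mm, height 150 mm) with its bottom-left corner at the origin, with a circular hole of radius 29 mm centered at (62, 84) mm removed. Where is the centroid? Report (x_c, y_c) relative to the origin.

Part | A | x̄ᵢ | ȳᵢ | A·x̄ᵢ | A·ȳᵢ
plate | 16500.00 | 55.00 | 75.00 | 907500.00 | 1237500.00
hole | -2642.08 | 62.00 | 84.00 | -163808.92 | -221934.67
Σ | 13857.92 |  |  | 743691.08 | 1015565.33
x_c = 743691.08 / 13857.92 = 53.67 mm
y_c = 1015565.33 / 13857.92 = 73.28 mm

x_c = 53.67 mm, y_c = 73.28 mm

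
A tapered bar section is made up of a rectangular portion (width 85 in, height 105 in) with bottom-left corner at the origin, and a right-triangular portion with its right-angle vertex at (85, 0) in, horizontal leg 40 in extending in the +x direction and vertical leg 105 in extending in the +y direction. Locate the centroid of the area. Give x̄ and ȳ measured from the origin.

x̄ = 53.13 in, ȳ = 49.17 in

Part | A | x̄ᵢ | ȳᵢ | A·x̄ᵢ | A·ȳᵢ
rectangular portion | 8925.00 | 42.50 | 52.50 | 379312.50 | 468562.50
triangular portion | 2100.00 | 98.33 | 35.00 | 206500.00 | 73500.00
Σ | 11025.00 |  |  | 585812.50 | 542062.50
x̄ = 585812.50 / 11025.00 = 53.13 in
ȳ = 542062.50 / 11025.00 = 49.17 in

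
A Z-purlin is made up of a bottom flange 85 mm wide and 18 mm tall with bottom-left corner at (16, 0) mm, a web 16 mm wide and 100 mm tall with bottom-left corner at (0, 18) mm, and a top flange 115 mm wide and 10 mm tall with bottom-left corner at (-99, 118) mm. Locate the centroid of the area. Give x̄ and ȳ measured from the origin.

bottom flange: A = 85 × 18 = 1530.00, centroid at (58.50, 9.00).
web: A = 16 × 100 = 1600.00, centroid at (8.00, 68.00).
top flange: A = 115 × 10 = 1150.00, centroid at (-41.50, 123.00).
ΣA = 4280.00 mm²
ΣAx̄ = (1530.00)(58.50) + (1600.00)(8.00) + (1150.00)(-41.50) = 54580.00 mm³
ΣAȳ = (1530.00)(9.00) + (1600.00)(68.00) + (1150.00)(123.00) = 264020.00 mm³
x̄ = 54580.00 / 4280.00 = 12.75 mm
ȳ = 264020.00 / 4280.00 = 61.69 mm

x̄ = 12.75 mm, ȳ = 61.69 mm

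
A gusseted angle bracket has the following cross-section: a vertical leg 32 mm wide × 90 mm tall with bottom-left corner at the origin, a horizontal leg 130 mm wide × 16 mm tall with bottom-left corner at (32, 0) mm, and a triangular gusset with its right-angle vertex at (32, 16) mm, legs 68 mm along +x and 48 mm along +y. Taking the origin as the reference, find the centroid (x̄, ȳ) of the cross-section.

x̄ = 51.13 mm, ȳ = 30.11 mm

vertical leg: A = 32 × 90 = 2880.00, centroid at (16.00, 45.00).
horizontal leg: A = 130 × 16 = 2080.00, centroid at (97.00, 8.00).
gusset: A = ½·68·48 = 1632.00, centroid at (54.67, 32.00).
ΣA = 6592.00 mm², ΣAx̄ = 337056.00 mm³, ΣAȳ = 198464.00 mm³.
x̄ = 337056.00/6592.00 = 51.13 mm; ȳ = 198464.00/6592.00 = 30.11 mm.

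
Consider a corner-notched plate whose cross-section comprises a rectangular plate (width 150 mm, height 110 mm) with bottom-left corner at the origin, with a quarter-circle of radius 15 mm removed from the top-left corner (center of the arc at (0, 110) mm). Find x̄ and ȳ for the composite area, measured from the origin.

plate: A = 150 × 110 = 16500.00, centroid at (75.00, 55.00).
removed quarter-circle: A = −¼π·15² = -176.71, centroid at (6.37, 103.63).
ΣA = 16323.29 mm²
ΣAx̄ = (16500.00)(75.00) + (-176.71)(6.37) = 1236375.00 mm³
ΣAȳ = (16500.00)(55.00) + (-176.71)(103.63) = 889186.40 mm³
x̄ = 1236375.00 / 16323.29 = 75.74 mm
ȳ = 889186.40 / 16323.29 = 54.47 mm

x̄ = 75.74 mm, ȳ = 54.47 mm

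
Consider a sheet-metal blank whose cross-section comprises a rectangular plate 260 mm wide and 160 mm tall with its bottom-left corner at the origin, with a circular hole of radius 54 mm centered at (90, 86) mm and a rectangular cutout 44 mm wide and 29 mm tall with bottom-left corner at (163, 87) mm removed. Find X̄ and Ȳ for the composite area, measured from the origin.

plate: A = 260 × 160 = 41600.00, centroid at (130.00, 80.00).
hole 1: A = −π·54² = -9160.88, centroid at (90.00, 86.00).
hole 2: A = −(44 × 29) = -1276.00, centroid at (185.00, 101.50).
ΣA = 31163.12 mm², ΣAX̄ = 4347460.42 mm³, ΣAȲ = 2410649.96 mm³.
X̄ = 4347460.42/31163.12 = 139.51 mm; Ȳ = 2410649.96/31163.12 = 77.36 mm.

X̄ = 139.51 mm, Ȳ = 77.36 mm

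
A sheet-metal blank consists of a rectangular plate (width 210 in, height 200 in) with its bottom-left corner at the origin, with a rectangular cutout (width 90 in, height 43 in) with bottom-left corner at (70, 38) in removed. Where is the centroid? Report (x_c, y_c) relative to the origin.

x_c = 103.99 in, y_c = 104.11 in

plate: A = 210 × 200 = 42000.00, centroid at (105.00, 100.00).
hole: A = −(90 × 43) = -3870.00, centroid at (115.00, 59.50).
ΣA = 38130.00 in²
ΣAx_c = (42000.00)(105.00) + (-3870.00)(115.00) = 3964950.00 in³
ΣAy_c = (42000.00)(100.00) + (-3870.00)(59.50) = 3969735.00 in³
x_c = 3964950.00 / 38130.00 = 103.99 in
y_c = 3969735.00 / 38130.00 = 104.11 in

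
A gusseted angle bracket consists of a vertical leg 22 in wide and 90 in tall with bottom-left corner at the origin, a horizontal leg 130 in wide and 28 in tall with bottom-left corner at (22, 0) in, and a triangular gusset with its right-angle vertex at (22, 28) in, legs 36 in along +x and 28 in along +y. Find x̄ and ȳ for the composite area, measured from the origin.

vertical leg: A = 22 × 90 = 1980.00, centroid at (11.00, 45.00).
horizontal leg: A = 130 × 28 = 3640.00, centroid at (87.00, 14.00).
gusset: A = ½·36·28 = 504.00, centroid at (34.00, 37.33).
ΣA = 6124.00 in²
ΣAx̄ = (1980.00)(11.00) + (3640.00)(87.00) + (504.00)(34.00) = 355596.00 in³
ΣAȳ = (1980.00)(45.00) + (3640.00)(14.00) + (504.00)(37.33) = 158876.00 in³
x̄ = 355596.00 / 6124.00 = 58.07 in
ȳ = 158876.00 / 6124.00 = 25.94 in

x̄ = 58.07 in, ȳ = 25.94 in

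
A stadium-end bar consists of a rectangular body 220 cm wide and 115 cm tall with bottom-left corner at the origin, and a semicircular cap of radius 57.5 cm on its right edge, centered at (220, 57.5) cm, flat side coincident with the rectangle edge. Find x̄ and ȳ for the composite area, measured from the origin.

rectangular body: A = 220 × 115 = 25300.00, centroid at (110.00, 57.50).
semicircular end: A = ½π·57.5² = 5193.45, centroid at (244.40, 57.50).
ΣA = 30493.45 cm², ΣAx̄ = 4052297.56 cm³, ΣAȳ = 1753373.11 cm³.
x̄ = 4052297.56/30493.45 = 132.89 cm; ȳ = 1753373.11/30493.45 = 57.50 cm.

x̄ = 132.89 cm, ȳ = 57.50 cm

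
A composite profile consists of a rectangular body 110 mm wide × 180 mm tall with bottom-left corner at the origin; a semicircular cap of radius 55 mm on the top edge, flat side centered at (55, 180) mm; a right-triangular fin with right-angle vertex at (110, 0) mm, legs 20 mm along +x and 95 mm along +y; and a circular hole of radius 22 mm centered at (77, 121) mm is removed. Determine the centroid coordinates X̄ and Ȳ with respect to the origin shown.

Part | A | x̄ᵢ | ȳᵢ | A·x̄ᵢ | A·ȳᵢ
rectangular body | 19800.00 | 55.00 | 90.00 | 1089000.00 | 1782000.00
semicircular top | 4751.66 | 55.00 | 203.34 | 261341.24 | 966215.27
triangular fin | 950.00 | 116.67 | 31.67 | 110833.33 | 30083.33
hole | -1520.53 | 77.00 | 121.00 | -117080.88 | -183984.23
Σ | 23981.13 |  |  | 1344093.70 | 2594314.37
X̄ = 1344093.70 / 23981.13 = 56.05 mm
Ȳ = 2594314.37 / 23981.13 = 108.18 mm

X̄ = 56.05 mm, Ȳ = 108.18 mm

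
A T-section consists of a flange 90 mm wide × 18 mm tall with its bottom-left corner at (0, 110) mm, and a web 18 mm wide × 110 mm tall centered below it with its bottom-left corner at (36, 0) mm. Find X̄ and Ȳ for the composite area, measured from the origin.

X̄ = 45.00 mm, Ȳ = 83.80 mm

Part | A | x̄ᵢ | ȳᵢ | A·x̄ᵢ | A·ȳᵢ
web | 1980.00 | 45.00 | 55.00 | 89100.00 | 108900.00
flange | 1620.00 | 45.00 | 119.00 | 72900.00 | 192780.00
Σ | 3600.00 |  |  | 162000.00 | 301680.00
X̄ = 162000.00 / 3600.00 = 45.00 mm
Ȳ = 301680.00 / 3600.00 = 83.80 mm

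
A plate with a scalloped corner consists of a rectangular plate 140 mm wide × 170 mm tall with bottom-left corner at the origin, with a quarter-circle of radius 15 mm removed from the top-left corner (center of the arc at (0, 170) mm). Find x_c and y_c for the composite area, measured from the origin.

x_c = 70.48 mm, y_c = 84.41 mm

Part | A | x̄ᵢ | ȳᵢ | A·x̄ᵢ | A·ȳᵢ
plate | 23800.00 | 70.00 | 85.00 | 1666000.00 | 2023000.00
removed quarter-circle | -176.71 | 6.37 | 163.63 | -1125.00 | -28916.48
Σ | 23623.29 |  |  | 1664875.00 | 1994083.52
x_c = 1664875.00 / 23623.29 = 70.48 mm
y_c = 1994083.52 / 23623.29 = 84.41 mm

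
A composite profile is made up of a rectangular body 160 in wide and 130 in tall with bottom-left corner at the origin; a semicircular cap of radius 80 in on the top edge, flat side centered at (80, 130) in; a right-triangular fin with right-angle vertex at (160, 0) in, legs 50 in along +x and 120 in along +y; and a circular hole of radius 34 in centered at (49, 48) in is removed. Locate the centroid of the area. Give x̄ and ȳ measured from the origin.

rectangular body: A = 160 × 130 = 20800.00, centroid at (80.00, 65.00).
semicircular top: A = ½π·80² = 10053.10, centroid at (80.00, 163.95).
triangular fin: A = ½·50·120 = 3000.00, centroid at (176.67, 40.00).
hole: A = −π·34² = -3631.68, centroid at (49.00, 48.00).
ΣA = 30221.42 in²
ΣAx̄ = (20800.00)(80.00) + (10053.10)(80.00) + (3000.00)(176.67) + (-3631.68)(49.00) = 2820295.35 in³
ΣAȳ = (20800.00)(65.00) + (10053.10)(163.95) + (3000.00)(40.00) + (-3631.68)(48.00) = 2945915.18 in³
x̄ = 2820295.35 / 30221.42 = 93.32 in
ȳ = 2945915.18 / 30221.42 = 97.48 in

x̄ = 93.32 in, ȳ = 97.48 in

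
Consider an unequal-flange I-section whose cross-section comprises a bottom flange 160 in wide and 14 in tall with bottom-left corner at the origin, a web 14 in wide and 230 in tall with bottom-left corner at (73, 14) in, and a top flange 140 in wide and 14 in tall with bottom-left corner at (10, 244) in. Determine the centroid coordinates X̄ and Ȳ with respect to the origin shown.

Part | A | x̄ᵢ | ȳᵢ | A·x̄ᵢ | A·ȳᵢ
bottom flange | 2240.00 | 80.00 | 7.00 | 179200.00 | 15680.00
web | 3220.00 | 80.00 | 129.00 | 257600.00 | 415380.00
top flange | 1960.00 | 80.00 | 251.00 | 156800.00 | 491960.00
Σ | 7420.00 |  |  | 593600.00 | 923020.00
X̄ = 593600.00 / 7420.00 = 80.00 in
Ȳ = 923020.00 / 7420.00 = 124.40 in

X̄ = 80.00 in, Ȳ = 124.40 in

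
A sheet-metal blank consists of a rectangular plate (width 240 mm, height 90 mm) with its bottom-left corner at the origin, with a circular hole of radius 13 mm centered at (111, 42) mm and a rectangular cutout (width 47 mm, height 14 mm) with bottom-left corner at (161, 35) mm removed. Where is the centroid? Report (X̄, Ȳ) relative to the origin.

plate: A = 240 × 90 = 21600.00, centroid at (120.00, 45.00).
hole 1: A = −π·13² = -530.93, centroid at (111.00, 42.00).
hole 2: A = −(47 × 14) = -658.00, centroid at (184.50, 42.00).
ΣA = 20411.07 mm², ΣAX̄ = 2411665.86 mm³, ΣAȲ = 922064.98 mm³.
X̄ = 2411665.86/20411.07 = 118.15 mm; Ȳ = 922064.98/20411.07 = 45.17 mm.

X̄ = 118.15 mm, Ȳ = 45.17 mm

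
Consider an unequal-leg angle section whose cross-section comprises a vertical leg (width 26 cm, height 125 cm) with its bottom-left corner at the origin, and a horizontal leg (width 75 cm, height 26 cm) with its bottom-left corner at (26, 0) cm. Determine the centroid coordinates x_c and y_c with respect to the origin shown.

x_c = 31.94 cm, y_c = 43.94 cm

Part | A | x̄ᵢ | ȳᵢ | A·x̄ᵢ | A·ȳᵢ
vertical leg | 3250.00 | 13.00 | 62.50 | 42250.00 | 203125.00
horizontal leg | 1950.00 | 63.50 | 13.00 | 123825.00 | 25350.00
Σ | 5200.00 |  |  | 166075.00 | 228475.00
x_c = 166075.00 / 5200.00 = 31.94 cm
y_c = 228475.00 / 5200.00 = 43.94 cm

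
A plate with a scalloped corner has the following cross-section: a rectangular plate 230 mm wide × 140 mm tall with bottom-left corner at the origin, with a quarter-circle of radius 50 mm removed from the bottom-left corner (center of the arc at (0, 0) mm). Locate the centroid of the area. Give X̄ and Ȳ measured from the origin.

X̄ = 121.09 mm, Ȳ = 73.17 mm

plate: A = 230 × 140 = 32200.00, centroid at (115.00, 70.00).
removed quarter-circle: A = −¼π·50² = -1963.50, centroid at (21.22, 21.22).
ΣA = 30236.50 mm², ΣAX̄ = 3661333.33 mm³, ΣAȲ = 2212333.33 mm³.
X̄ = 3661333.33/30236.50 = 121.09 mm; Ȳ = 2212333.33/30236.50 = 73.17 mm.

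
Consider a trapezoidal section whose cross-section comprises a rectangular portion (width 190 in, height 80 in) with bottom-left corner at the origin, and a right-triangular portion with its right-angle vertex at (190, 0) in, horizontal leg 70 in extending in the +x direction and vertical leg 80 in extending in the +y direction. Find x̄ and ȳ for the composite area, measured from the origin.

x̄ = 113.41 in, ȳ = 37.93 in

Part | A | x̄ᵢ | ȳᵢ | A·x̄ᵢ | A·ȳᵢ
rectangular portion | 15200.00 | 95.00 | 40.00 | 1444000.00 | 608000.00
triangular portion | 2800.00 | 213.33 | 26.67 | 597333.33 | 74666.67
Σ | 18000.00 |  |  | 2041333.33 | 682666.67
x̄ = 2041333.33 / 18000.00 = 113.41 in
ȳ = 682666.67 / 18000.00 = 37.93 in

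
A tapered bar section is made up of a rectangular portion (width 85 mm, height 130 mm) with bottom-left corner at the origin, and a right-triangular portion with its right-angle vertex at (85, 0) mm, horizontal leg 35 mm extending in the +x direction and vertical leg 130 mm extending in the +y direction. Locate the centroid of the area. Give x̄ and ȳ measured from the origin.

x̄ = 51.75 mm, ȳ = 61.30 mm

Part | A | x̄ᵢ | ȳᵢ | A·x̄ᵢ | A·ȳᵢ
rectangular portion | 11050.00 | 42.50 | 65.00 | 469625.00 | 718250.00
triangular portion | 2275.00 | 96.67 | 43.33 | 219916.67 | 98583.33
Σ | 13325.00 |  |  | 689541.67 | 816833.33
x̄ = 689541.67 / 13325.00 = 51.75 mm
ȳ = 816833.33 / 13325.00 = 61.30 mm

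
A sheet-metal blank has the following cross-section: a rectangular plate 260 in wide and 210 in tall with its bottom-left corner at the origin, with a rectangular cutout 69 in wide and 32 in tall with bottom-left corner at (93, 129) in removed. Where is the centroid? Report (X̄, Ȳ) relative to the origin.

Part | A | x̄ᵢ | ȳᵢ | A·x̄ᵢ | A·ȳᵢ
plate | 54600.00 | 130.00 | 105.00 | 7098000.00 | 5733000.00
hole | -2208.00 | 127.50 | 145.00 | -281520.00 | -320160.00
Σ | 52392.00 |  |  | 6816480.00 | 5412840.00
X̄ = 6816480.00 / 52392.00 = 130.11 in
Ȳ = 5412840.00 / 52392.00 = 103.31 in

X̄ = 130.11 in, Ȳ = 103.31 in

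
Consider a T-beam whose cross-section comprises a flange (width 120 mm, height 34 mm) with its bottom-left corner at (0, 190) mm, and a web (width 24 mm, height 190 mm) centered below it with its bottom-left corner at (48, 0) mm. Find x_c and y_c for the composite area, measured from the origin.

x_c = 60.00 mm, y_c = 147.89 mm

web: A = 24 × 190 = 4560.00, centroid at (60.00, 95.00).
flange: A = 120 × 34 = 4080.00, centroid at (60.00, 207.00).
ΣA = 8640.00 mm², ΣAx_c = 518400.00 mm³, ΣAy_c = 1277760.00 mm³.
x_c = 518400.00/8640.00 = 60.00 mm; y_c = 1277760.00/8640.00 = 147.89 mm.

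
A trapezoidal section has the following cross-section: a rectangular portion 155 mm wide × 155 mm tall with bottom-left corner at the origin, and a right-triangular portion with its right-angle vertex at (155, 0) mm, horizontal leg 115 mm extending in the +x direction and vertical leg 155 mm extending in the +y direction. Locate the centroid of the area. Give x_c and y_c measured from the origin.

rectangular portion: A = 155 × 155 = 24025.00, centroid at (77.50, 77.50).
triangular portion: A = ½·115·155 = 8912.50, centroid at (193.33, 51.67).
ΣA = 32937.50 mm²
ΣAx_c = (24025.00)(77.50) + (8912.50)(193.33) = 3585020.83 mm³
ΣAy_c = (24025.00)(77.50) + (8912.50)(51.67) = 2322416.67 mm³
x_c = 3585020.83 / 32937.50 = 108.84 mm
y_c = 2322416.67 / 32937.50 = 70.51 mm

x_c = 108.84 mm, y_c = 70.51 mm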